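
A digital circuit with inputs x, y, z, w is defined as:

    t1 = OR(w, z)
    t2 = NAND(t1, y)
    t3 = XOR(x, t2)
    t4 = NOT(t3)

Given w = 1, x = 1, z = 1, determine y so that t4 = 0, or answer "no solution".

t4 = NOT(t3) must be 0, so t3 = 1.
Check with w = 1, x = 1, z = 1 and y=1:
t1 = OR(w, z) = OR(1, 1) = 1
t2 = NAND(t1, y) = NAND(1, 1) = 0
t3 = XOR(x, t2) = XOR(1, 0) = 1
t4 = NOT(t3) = NOT 1 = 0
So t4 = 0.

y=1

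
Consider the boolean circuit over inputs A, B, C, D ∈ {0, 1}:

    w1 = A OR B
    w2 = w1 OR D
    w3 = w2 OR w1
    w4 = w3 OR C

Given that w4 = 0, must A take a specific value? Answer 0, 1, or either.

0

w4 = w3 OR C must be 0, so both w3 = 0 and C = 0.
w3 = w2 OR w1 must be 0, so both w2 = 0 and w1 = 0.
Every assignment with w4 = 0 has A = 0; there are 1 such assignment(s).
  A=0, B=0, C=0, D=0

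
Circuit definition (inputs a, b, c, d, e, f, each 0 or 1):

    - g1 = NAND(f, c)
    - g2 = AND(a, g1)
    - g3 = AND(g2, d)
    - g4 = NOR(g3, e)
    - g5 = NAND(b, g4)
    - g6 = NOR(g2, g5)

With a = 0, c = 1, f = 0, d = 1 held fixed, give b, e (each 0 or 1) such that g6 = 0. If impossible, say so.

g6 = NOR(g2, g5) must be 0, so at least one of g2, g5 is 1.
Check with a = 0, c = 1, f = 0, d = 1 and b=1, e=1:
g1 = NAND(f, c) = NAND(0, 1) = 1
g2 = AND(a, g1) = AND(0, 1) = 0
g3 = AND(g2, d) = AND(0, 1) = 0
g4 = NOR(g3, e) = NOR(0, 1) = 0
g5 = NAND(b, g4) = NAND(1, 0) = 1
g6 = NOR(g2, g5) = NOR(0, 1) = 0
So g6 = 0.

b=1, e=1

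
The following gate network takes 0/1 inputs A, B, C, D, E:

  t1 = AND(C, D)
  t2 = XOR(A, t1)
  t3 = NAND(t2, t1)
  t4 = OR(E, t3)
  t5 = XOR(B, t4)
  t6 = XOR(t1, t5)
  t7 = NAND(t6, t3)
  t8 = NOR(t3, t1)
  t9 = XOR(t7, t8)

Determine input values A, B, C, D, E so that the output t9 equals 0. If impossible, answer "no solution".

t9 = XOR(t7, t8) must be 0, so t7 and t8 are equal.
Check with A=0, B=0, C=0, D=0, E=1:
t1 = AND(C, D) = AND(0, 0) = 0
t2 = XOR(A, t1) = XOR(0, 0) = 0
t3 = NAND(t2, t1) = NAND(0, 0) = 1
t4 = OR(E, t3) = OR(1, 1) = 1
t5 = XOR(B, t4) = XOR(0, 1) = 1
t6 = XOR(t1, t5) = XOR(0, 1) = 1
t7 = NAND(t6, t3) = NAND(1, 1) = 0
t8 = NOR(t3, t1) = NOR(1, 0) = 0
t9 = XOR(t7, t8) = XOR(0, 0) = 0
So t9 = 0 as required.

A=0, B=0, C=0, D=0, E=1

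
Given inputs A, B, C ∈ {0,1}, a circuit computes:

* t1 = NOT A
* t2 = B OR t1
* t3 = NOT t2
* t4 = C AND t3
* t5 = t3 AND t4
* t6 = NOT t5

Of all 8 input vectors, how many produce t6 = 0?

1

t6 = NOT t5 must be 0, so t5 = 1.
Enumerating the 8 input combinations, 1 give t6 = 0 and 7 give t6 = 1.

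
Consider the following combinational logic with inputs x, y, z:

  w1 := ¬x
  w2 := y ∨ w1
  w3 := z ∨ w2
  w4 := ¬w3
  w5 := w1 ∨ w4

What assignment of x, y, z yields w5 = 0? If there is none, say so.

x=1, y=1, z=0

w5 = w1 ∨ w4 must be 0, so both w1 = 0 and w4 = 0.
w1 = ¬x must be 0, so x = 1.
w4 = ¬w3 must be 0, so w3 = 1.
Check with x=1, y=1, z=0:
w1 = ¬x = ¬1 = 0
w2 = y ∨ w1 = 1 ∨ 0 = 1
w3 = z ∨ w2 = 0 ∨ 1 = 1
w4 = ¬w3 = ¬1 = 0
w5 = w1 ∨ w4 = 0 ∨ 0 = 0
So w5 = 0 as required.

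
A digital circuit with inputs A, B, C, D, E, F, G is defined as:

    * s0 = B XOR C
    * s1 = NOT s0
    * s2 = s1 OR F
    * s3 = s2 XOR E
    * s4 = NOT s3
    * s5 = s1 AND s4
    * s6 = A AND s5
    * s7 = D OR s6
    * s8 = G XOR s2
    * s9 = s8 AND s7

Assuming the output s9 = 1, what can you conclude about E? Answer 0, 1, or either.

either

Both values of E occur among assignments with s9 = 1:
  E=0: A=0, B=0, C=0, D=1, E=0, F=0, G=0
  E=1: A=0, B=0, C=0, D=1, E=1, F=0, G=0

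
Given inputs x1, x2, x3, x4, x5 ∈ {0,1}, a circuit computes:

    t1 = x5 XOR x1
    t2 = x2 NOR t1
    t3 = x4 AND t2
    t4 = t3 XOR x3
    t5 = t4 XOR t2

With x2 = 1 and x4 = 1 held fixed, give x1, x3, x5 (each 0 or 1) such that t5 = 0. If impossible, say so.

t5 = t4 XOR t2 must be 0, so t4 and t2 are equal.
Check with x2 = 1 and x4 = 1 and x1=0, x3=0, x5=1:
t1 = x5 XOR x1 = 1 XOR 0 = 1
t2 = x2 NOR t1 = 1 NOR 1 = 0
t3 = x4 AND t2 = 1 AND 0 = 0
t4 = t3 XOR x3 = 0 XOR 0 = 0
t5 = t4 XOR t2 = 0 XOR 0 = 0
So t5 = 0.

x1=0 x3=0 x5=1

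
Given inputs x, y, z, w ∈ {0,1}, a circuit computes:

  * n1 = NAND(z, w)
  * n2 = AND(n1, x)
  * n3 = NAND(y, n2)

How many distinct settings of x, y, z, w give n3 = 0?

3

n3 = NAND(y, n2) must be 0, so both y = 1 and n2 = 1.
n2 = AND(n1, x) must be 1, so both n1 = 1 and x = 1.
Enumerating the 16 input combinations, 3 give n3 = 0 and 13 give n3 = 1.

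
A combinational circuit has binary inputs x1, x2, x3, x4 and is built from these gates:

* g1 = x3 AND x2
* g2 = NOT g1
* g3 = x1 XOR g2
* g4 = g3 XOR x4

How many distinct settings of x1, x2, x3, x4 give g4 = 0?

8

g4 = g3 XOR x4 must be 0, so g3 and x4 are equal.
Enumerating the 16 input combinations, 8 give g4 = 0 and 8 give g4 = 1.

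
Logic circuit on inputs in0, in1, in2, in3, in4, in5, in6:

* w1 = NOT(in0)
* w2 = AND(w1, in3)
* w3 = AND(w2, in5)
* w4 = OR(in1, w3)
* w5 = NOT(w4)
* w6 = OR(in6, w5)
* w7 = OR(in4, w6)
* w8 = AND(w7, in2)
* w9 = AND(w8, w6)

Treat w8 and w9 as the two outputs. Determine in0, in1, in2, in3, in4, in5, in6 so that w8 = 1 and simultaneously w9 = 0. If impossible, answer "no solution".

in0=1, in1=1, in2=1, in3=0, in4=1, in5=0, in6=0

Check with in0=1, in1=1, in2=1, in3=0, in4=1, in5=0, in6=0:
w1 = NOT(in0) = NOT 1 = 0
w2 = AND(w1, in3) = AND(0, 0) = 0
w3 = AND(w2, in5) = AND(0, 0) = 0
w4 = OR(in1, w3) = OR(1, 0) = 1
w5 = NOT(w4) = NOT 1 = 0
w6 = OR(in6, w5) = OR(0, 0) = 0
w7 = OR(in4, w6) = OR(1, 0) = 1
w8 = AND(w7, in2) = AND(1, 1) = 1
w9 = AND(w8, w6) = AND(1, 0) = 0
So w8 = 1 and w9 = 0.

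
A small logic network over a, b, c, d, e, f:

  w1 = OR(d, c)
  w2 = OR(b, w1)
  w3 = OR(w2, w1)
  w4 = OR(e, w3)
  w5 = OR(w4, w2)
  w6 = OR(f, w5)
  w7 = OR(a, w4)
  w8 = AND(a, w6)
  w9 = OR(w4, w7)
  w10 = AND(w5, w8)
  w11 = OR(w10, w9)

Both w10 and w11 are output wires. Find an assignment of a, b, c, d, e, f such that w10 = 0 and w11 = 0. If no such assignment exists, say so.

a=0, b=0, c=0, d=0, e=0, f=1

Check with a=0, b=0, c=0, d=0, e=0, f=1:
w1 = OR(d, c) = OR(0, 0) = 0
w2 = OR(b, w1) = OR(0, 0) = 0
w3 = OR(w2, w1) = OR(0, 0) = 0
w4 = OR(e, w3) = OR(0, 0) = 0
w5 = OR(w4, w2) = OR(0, 0) = 0
w6 = OR(f, w5) = OR(1, 0) = 1
w7 = OR(a, w4) = OR(0, 0) = 0
w8 = AND(a, w6) = AND(0, 1) = 0
w9 = OR(w4, w7) = OR(0, 0) = 0
w10 = AND(w5, w8) = AND(0, 0) = 0
w11 = OR(w10, w9) = OR(0, 0) = 0
So w10 = 0 and w11 = 0.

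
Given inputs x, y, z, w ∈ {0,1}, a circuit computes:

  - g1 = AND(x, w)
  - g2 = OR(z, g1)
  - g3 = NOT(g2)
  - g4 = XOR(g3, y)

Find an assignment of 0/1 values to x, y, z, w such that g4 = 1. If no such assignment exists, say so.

g4 = XOR(g3, y) must be 1, so g3 and y differ.
Check with x=0, y=0, z=0, w=1:
g1 = AND(x, w) = AND(0, 1) = 0
g2 = OR(z, g1) = OR(0, 0) = 0
g3 = NOT(g2) = NOT 0 = 1
g4 = XOR(g3, y) = XOR(1, 0) = 1
So g4 = 1 as required.

x=0, y=0, z=0, w=1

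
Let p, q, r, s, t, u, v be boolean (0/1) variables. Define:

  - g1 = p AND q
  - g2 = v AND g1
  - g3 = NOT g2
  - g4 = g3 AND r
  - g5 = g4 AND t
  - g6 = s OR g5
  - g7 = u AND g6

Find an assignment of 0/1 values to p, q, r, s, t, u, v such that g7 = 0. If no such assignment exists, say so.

Check with p=1 q=1 r=0 s=1 t=1 u=0 v=0:
g1 = p AND q = 1 AND 1 = 1
g2 = v AND g1 = 0 AND 1 = 0
g3 = NOT g2 = NOT 0 = 1
g4 = g3 AND r = 1 AND 0 = 0
g5 = g4 AND t = 0 AND 1 = 0
g6 = s OR g5 = 1 OR 0 = 1
g7 = u AND g6 = 0 AND 1 = 0
So g7 = 0 as required.

p=1 q=1 r=0 s=1 t=1 u=0 v=0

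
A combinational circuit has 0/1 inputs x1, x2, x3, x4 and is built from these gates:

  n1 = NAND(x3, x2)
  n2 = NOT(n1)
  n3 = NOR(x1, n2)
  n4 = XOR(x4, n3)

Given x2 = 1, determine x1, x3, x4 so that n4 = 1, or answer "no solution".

x1=0 x3=0 x4=0

Check with x2 = 1 and x1=0, x3=0, x4=0:
n1 = NAND(x3, x2) = NAND(0, 1) = 1
n2 = NOT(n1) = NOT 1 = 0
n3 = NOR(x1, n2) = NOR(0, 0) = 1
n4 = XOR(x4, n3) = XOR(0, 1) = 1
So n4 = 1.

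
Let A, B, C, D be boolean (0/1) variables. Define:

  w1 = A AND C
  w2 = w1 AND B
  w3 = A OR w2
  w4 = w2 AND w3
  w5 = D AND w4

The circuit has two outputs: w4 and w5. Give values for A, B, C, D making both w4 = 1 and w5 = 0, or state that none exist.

A=1, B=1, C=1, D=0

Check with A=1, B=1, C=1, D=0:
w1 = A AND C = 1 AND 1 = 1
w2 = w1 AND B = 1 AND 1 = 1
w3 = A OR w2 = 1 OR 1 = 1
w4 = w2 AND w3 = 1 AND 1 = 1
w5 = D AND w4 = 0 AND 1 = 0
So w4 = 1 and w5 = 0.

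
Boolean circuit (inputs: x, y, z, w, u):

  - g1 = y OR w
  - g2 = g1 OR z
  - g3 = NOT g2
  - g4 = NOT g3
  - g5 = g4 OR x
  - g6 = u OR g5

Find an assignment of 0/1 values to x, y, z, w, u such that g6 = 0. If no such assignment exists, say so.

g6 = u OR g5 must be 0, so both u = 0 and g5 = 0.
Check with x=0, y=0, z=0, w=0, u=0:
g1 = y OR w = 0 OR 0 = 0
g2 = g1 OR z = 0 OR 0 = 0
g3 = NOT g2 = NOT 0 = 1
g4 = NOT g3 = NOT 1 = 0
g5 = g4 OR x = 0 OR 0 = 0
g6 = u OR g5 = 0 OR 0 = 0
So g6 = 0 as required.

x=0, y=0, z=0, w=0, u=0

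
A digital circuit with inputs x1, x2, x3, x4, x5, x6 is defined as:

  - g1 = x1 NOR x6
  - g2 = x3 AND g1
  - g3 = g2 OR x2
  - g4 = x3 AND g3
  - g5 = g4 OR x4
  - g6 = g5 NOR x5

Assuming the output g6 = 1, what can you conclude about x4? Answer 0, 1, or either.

g6 = g5 NOR x5 must be 1, so both g5 = 0 and x5 = 0.
g5 = g4 OR x4 must be 0, so both g4 = 0 and x4 = 0.
g4 = x3 AND g3 must be 0, so at least one of x3, g3 is 0.
Every assignment with g6 = 1 has x4 = 0; there are 11 such assignment(s).

0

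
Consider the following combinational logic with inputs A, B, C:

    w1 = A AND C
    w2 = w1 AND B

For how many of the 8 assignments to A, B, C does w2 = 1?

w2 = w1 AND B must be 1, so both w1 = 1 and B = 1.
Enumerating the 8 input combinations, 1 give w2 = 1 and 7 give w2 = 0.

1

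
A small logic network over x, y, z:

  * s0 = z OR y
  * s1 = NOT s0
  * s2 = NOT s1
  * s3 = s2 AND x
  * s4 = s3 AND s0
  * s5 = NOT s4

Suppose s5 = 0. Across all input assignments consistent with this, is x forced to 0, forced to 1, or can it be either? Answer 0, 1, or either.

s5 = NOT s4 must be 0, so s4 = 1.
Every assignment with s5 = 0 has x = 1; there are 3 such assignment(s).
  x=1, y=0, z=1
  x=1, y=1, z=0
  x=1, y=1, z=1

1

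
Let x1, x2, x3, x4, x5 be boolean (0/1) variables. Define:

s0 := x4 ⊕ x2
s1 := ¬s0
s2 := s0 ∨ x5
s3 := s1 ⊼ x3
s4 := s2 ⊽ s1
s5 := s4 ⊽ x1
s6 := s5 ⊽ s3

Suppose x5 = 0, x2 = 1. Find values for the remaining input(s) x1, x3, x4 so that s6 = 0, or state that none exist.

Check with x5 = 0, x2 = 1 and x1=0, x3=0, x4=0:
s0 = x4 ⊕ x2 = 0 ⊕ 1 = 1
s1 = ¬s0 = ¬1 = 0
s2 = s0 ∨ x5 = 1 ∨ 0 = 1
s3 = s1 ⊼ x3 = 0 ⊼ 0 = 1
s4 = s2 ⊽ s1 = 1 ⊽ 0 = 0
s5 = s4 ⊽ x1 = 0 ⊽ 0 = 1
s6 = s5 ⊽ s3 = 1 ⊽ 1 = 0
So s6 = 0.

x1=0 x3=0 x4=0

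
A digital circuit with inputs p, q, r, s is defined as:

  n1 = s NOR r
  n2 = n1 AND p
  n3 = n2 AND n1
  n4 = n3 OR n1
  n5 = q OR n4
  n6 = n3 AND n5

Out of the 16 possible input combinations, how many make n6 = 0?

14

n6 = n3 AND n5 must be 0, so at least one of n3, n5 is 0.
Enumerating the 16 input combinations, 14 give n6 = 0 and 2 give n6 = 1.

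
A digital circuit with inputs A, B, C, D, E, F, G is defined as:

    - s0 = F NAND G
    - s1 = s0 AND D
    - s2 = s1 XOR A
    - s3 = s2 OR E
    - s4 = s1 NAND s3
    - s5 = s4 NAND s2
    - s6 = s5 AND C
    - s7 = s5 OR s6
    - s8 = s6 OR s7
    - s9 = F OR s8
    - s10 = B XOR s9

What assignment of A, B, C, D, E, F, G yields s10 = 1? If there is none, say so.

s10 = B XOR s9 must be 1, so B and s9 differ.
Check with A=1 B=0 C=1 D=1 E=0 F=1 G=0:
s0 = F NAND G = 1 NAND 0 = 1
s1 = s0 AND D = 1 AND 1 = 1
s2 = s1 XOR A = 1 XOR 1 = 0
s3 = s2 OR E = 0 OR 0 = 0
s4 = s1 NAND s3 = 1 NAND 0 = 1
s5 = s4 NAND s2 = 1 NAND 0 = 1
s6 = s5 AND C = 1 AND 1 = 1
s7 = s5 OR s6 = 1 OR 1 = 1
s8 = s6 OR s7 = 1 OR 1 = 1
s9 = F OR s8 = 1 OR 1 = 1
s10 = B XOR s9 = 0 XOR 1 = 1
So s10 = 1 as required.

A=1 B=0 C=1 D=1 E=0 F=1 G=0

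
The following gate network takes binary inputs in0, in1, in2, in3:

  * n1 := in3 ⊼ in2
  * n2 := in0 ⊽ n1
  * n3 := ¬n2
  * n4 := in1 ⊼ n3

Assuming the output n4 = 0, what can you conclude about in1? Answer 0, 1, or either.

1

n4 = in1 ⊼ n3 must be 0, so both in1 = 1 and n3 = 1.
Every assignment with n4 = 0 has in1 = 1; there are 7 such assignment(s).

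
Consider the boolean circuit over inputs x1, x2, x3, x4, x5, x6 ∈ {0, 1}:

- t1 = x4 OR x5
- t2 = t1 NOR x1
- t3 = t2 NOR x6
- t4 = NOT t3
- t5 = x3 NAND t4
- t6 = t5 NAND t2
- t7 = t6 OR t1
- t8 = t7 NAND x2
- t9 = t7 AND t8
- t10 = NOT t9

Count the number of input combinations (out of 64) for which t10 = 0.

30

t10 = NOT t9 must be 0, so t9 = 1.
Enumerating the 64 input combinations, 30 give t10 = 0 and 34 give t10 = 1.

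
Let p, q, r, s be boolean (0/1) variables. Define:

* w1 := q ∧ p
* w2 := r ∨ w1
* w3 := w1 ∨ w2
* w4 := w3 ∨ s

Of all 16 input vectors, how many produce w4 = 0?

w4 = w3 ∨ s must be 0, so both w3 = 0 and s = 0.
w3 = w1 ∨ w2 must be 0, so both w1 = 0 and w2 = 0.
w1 = q ∧ p must be 0, so at least one of q, p is 0.
Satisfying assignments:
  p=0, q=0, r=0, s=0
  p=0, q=1, r=0, s=0
  p=1, q=0, r=0, s=0

3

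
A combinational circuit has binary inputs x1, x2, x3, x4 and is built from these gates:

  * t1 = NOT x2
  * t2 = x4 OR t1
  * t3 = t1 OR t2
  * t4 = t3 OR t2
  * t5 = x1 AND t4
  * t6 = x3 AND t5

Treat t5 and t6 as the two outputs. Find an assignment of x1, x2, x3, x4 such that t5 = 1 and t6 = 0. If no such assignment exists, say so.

Check with x1=1 x2=0 x3=0 x4=0:
t1 = NOT x2 = NOT 0 = 1
t2 = x4 OR t1 = 0 OR 1 = 1
t3 = t1 OR t2 = 1 OR 1 = 1
t4 = t3 OR t2 = 1 OR 1 = 1
t5 = x1 AND t4 = 1 AND 1 = 1
t6 = x3 AND t5 = 0 AND 1 = 0
So t5 = 1 and t6 = 0.

x1=1 x2=0 x3=0 x4=0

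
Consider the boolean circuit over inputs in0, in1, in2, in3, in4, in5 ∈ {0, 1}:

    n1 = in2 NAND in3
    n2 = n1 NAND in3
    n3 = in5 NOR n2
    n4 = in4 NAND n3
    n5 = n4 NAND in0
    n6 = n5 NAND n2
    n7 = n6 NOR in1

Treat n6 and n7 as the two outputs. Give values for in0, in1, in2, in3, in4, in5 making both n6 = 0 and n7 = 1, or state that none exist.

Check with in0=0 in1=0 in2=0 in3=0 in4=1 in5=1:
n1 = in2 NAND in3 = 0 NAND 0 = 1
n2 = n1 NAND in3 = 1 NAND 0 = 1
n3 = in5 NOR n2 = 1 NOR 1 = 0
n4 = in4 NAND n3 = 1 NAND 0 = 1
n5 = n4 NAND in0 = 1 NAND 0 = 1
n6 = n5 NAND n2 = 1 NAND 1 = 0
n7 = n6 NOR in1 = 0 NOR 0 = 1
So n6 = 0 and n7 = 1.

in0=0 in1=0 in2=0 in3=0 in4=1 in5=1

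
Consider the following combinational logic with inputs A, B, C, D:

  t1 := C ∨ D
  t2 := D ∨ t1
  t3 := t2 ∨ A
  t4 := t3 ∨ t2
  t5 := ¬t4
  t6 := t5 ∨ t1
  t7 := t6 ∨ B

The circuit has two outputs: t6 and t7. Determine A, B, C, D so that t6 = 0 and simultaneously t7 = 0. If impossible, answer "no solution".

A=1, B=0, C=0, D=0

Check with A=1, B=0, C=0, D=0:
t1 = C ∨ D = 0 ∨ 0 = 0
t2 = D ∨ t1 = 0 ∨ 0 = 0
t3 = t2 ∨ A = 0 ∨ 1 = 1
t4 = t3 ∨ t2 = 1 ∨ 0 = 1
t5 = ¬t4 = ¬1 = 0
t6 = t5 ∨ t1 = 0 ∨ 0 = 0
t7 = t6 ∨ B = 0 ∨ 0 = 0
So t6 = 0 and t7 = 0.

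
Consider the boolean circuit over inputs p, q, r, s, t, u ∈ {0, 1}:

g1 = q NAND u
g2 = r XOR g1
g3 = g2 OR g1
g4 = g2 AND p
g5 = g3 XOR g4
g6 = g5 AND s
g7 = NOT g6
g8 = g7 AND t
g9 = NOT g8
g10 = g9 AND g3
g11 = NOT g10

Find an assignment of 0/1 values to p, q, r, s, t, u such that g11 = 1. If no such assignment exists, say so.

p=1, q=1, r=1, s=0, t=1, u=1

g11 = NOT g10 must be 1, so g10 = 0.
g10 = g9 AND g3 must be 0, so at least one of g9, g3 is 0.
Check with p=1, q=1, r=1, s=0, t=1, u=1:
g1 = q NAND u = 1 NAND 1 = 0
g2 = r XOR g1 = 1 XOR 0 = 1
g3 = g2 OR g1 = 1 OR 0 = 1
g4 = g2 AND p = 1 AND 1 = 1
g5 = g3 XOR g4 = 1 XOR 1 = 0
g6 = g5 AND s = 0 AND 0 = 0
g7 = NOT g6 = NOT 0 = 1
g8 = g7 AND t = 1 AND 1 = 1
g9 = NOT g8 = NOT 1 = 0
g10 = g9 AND g3 = 0 AND 1 = 0
g11 = NOT g10 = NOT 0 = 1
So g11 = 1 as required.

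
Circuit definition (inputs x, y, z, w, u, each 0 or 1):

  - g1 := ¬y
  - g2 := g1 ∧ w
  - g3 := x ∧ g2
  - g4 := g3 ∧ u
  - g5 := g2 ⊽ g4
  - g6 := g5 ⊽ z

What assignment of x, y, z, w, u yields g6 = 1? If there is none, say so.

x=0, y=0, z=0, w=1, u=1

g6 = g5 ⊽ z must be 1, so both g5 = 0 and z = 0.
g5 = g2 ⊽ g4 must be 0, so at least one of g2, g4 is 1.
Check with x=0, y=0, z=0, w=1, u=1:
g1 = ¬y = ¬0 = 1
g2 = g1 ∧ w = 1 ∧ 1 = 1
g3 = x ∧ g2 = 0 ∧ 1 = 0
g4 = g3 ∧ u = 0 ∧ 1 = 0
g5 = g2 ⊽ g4 = 1 ⊽ 0 = 0
g6 = g5 ⊽ z = 0 ⊽ 0 = 1
So g6 = 1 as required.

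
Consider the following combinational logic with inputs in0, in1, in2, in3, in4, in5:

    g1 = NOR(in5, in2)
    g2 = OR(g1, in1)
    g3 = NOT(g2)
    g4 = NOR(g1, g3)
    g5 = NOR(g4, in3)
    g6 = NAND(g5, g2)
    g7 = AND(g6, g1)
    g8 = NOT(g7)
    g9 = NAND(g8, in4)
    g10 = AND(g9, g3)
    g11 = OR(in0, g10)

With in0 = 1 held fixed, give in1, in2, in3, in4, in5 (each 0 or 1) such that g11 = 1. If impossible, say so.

Check with in0 = 1 and in1=0, in2=0, in3=1, in4=0, in5=1:
g1 = NOR(in5, in2) = NOR(1, 0) = 0
g2 = OR(g1, in1) = OR(0, 0) = 0
g3 = NOT(g2) = NOT 0 = 1
g4 = NOR(g1, g3) = NOR(0, 1) = 0
g5 = NOR(g4, in3) = NOR(0, 1) = 0
g6 = NAND(g5, g2) = NAND(0, 0) = 1
g7 = AND(g6, g1) = AND(1, 0) = 0
g8 = NOT(g7) = NOT 0 = 1
g9 = NAND(g8, in4) = NAND(1, 0) = 1
g10 = AND(g9, g3) = AND(1, 1) = 1
g11 = OR(in0, g10) = OR(1, 1) = 1
So g11 = 1.

in1=0, in2=0, in3=1, in4=0, in5=1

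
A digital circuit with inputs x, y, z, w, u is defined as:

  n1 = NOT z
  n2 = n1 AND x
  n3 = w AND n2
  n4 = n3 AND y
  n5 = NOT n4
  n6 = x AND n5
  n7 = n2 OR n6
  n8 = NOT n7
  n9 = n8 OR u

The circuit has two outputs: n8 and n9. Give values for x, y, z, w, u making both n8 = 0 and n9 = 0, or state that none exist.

Check with x=1, y=1, z=0, w=1, u=0:
n1 = NOT z = NOT 0 = 1
n2 = n1 AND x = 1 AND 1 = 1
n3 = w AND n2 = 1 AND 1 = 1
n4 = n3 AND y = 1 AND 1 = 1
n5 = NOT n4 = NOT 1 = 0
n6 = x AND n5 = 1 AND 0 = 0
n7 = n2 OR n6 = 1 OR 0 = 1
n8 = NOT n7 = NOT 1 = 0
n9 = n8 OR u = 0 OR 0 = 0
So n8 = 0 and n9 = 0.

x=1, y=1, z=0, w=1, u=0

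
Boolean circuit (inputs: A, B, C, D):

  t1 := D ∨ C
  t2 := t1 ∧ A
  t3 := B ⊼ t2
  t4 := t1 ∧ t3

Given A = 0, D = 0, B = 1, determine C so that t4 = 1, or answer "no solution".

Check with A = 0, D = 0, B = 1 and C=1:
t1 = D ∨ C = 0 ∨ 1 = 1
t2 = t1 ∧ A = 1 ∧ 0 = 0
t3 = B ⊼ t2 = 1 ⊼ 0 = 1
t4 = t1 ∧ t3 = 1 ∧ 1 = 1
So t4 = 1.

C=1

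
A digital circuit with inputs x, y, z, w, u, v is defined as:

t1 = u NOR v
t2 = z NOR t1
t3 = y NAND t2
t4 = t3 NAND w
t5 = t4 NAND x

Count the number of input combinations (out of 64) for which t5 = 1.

45

t5 = t4 NAND x must be 1, so at least one of t4, x is 0.
Enumerating the 64 input combinations, 45 give t5 = 1 and 19 give t5 = 0.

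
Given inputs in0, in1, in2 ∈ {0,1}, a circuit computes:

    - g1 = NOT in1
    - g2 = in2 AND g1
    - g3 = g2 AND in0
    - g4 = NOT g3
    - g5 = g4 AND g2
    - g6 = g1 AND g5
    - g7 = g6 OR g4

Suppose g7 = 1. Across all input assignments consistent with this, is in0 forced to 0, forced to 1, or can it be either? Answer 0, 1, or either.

either

Both values of in0 occur among assignments with g7 = 1:
  in0=0: in0=0, in1=0, in2=0
  in0=1: in0=1, in1=0, in2=0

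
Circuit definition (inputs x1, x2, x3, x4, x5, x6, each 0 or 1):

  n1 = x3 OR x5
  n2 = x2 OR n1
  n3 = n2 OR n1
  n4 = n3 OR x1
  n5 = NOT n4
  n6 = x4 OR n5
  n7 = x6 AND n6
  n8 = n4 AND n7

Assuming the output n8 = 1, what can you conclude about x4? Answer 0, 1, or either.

n8 = n4 AND n7 must be 1, so both n4 = 1 and n7 = 1.
Every assignment with n8 = 1 has x4 = 1; there are 15 such assignment(s).

1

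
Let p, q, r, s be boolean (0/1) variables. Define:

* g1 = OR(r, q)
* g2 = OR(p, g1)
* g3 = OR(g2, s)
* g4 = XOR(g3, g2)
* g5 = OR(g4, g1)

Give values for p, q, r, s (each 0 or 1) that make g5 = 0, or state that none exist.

p=1, q=0, r=0, s=0

g5 = OR(g4, g1) must be 0, so both g4 = 0 and g1 = 0.
g4 = XOR(g3, g2) must be 0, so g3 and g2 are equal.
g1 = OR(r, q) must be 0, so both r = 0 and q = 0.
Check with p=1, q=0, r=0, s=0:
g1 = OR(r, q) = OR(0, 0) = 0
g2 = OR(p, g1) = OR(1, 0) = 1
g3 = OR(g2, s) = OR(1, 0) = 1
g4 = XOR(g3, g2) = XOR(1, 1) = 0
g5 = OR(g4, g1) = OR(0, 0) = 0
So g5 = 0 as required.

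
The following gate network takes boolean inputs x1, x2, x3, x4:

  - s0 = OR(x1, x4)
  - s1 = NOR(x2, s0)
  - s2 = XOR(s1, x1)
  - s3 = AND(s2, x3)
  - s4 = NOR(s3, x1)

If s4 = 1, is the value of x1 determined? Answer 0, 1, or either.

s4 = NOR(s3, x1) must be 1, so both s3 = 0 and x1 = 0.
Every assignment with s4 = 1 has x1 = 0; there are 7 such assignment(s).

0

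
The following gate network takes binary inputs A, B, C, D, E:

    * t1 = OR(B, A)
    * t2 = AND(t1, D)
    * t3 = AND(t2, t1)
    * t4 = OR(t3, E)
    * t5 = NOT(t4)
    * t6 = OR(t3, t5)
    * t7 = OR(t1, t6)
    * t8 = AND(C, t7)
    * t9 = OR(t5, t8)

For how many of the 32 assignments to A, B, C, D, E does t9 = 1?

19

t9 = OR(t5, t8) must be 1, so at least one of t5, t8 is 1.
Enumerating the 32 input combinations, 19 give t9 = 1 and 13 give t9 = 0.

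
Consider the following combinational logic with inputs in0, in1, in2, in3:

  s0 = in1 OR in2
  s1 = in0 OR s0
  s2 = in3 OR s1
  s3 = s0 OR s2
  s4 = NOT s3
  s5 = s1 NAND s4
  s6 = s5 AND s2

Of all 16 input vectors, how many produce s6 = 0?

1

s6 = s5 AND s2 must be 0, so at least one of s5, s2 is 0.
Satisfying assignments:
  in0=0, in1=0, in2=0, in3=0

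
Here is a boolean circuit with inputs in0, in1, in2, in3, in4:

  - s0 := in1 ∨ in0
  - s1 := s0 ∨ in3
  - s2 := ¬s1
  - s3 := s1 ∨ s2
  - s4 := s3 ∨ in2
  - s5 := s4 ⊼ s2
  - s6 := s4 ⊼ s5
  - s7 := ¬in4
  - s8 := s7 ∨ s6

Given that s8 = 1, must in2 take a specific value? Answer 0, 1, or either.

either

Both values of in2 occur among assignments with s8 = 1:
  in2=0: in0=0, in1=0, in2=0, in3=0, in4=0
  in2=1: in0=0, in1=0, in2=1, in3=0, in4=0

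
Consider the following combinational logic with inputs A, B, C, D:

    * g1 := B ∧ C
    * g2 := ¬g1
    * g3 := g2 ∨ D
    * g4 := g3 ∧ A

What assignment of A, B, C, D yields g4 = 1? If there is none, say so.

g4 = g3 ∧ A must be 1, so both g3 = 1 and A = 1.
Check with A=1 B=0 C=1 D=0:
g1 = B ∧ C = 0 ∧ 1 = 0
g2 = ¬g1 = ¬0 = 1
g3 = g2 ∨ D = 1 ∨ 0 = 1
g4 = g3 ∧ A = 1 ∧ 1 = 1
So g4 = 1 as required.

A=1 B=0 C=1 D=0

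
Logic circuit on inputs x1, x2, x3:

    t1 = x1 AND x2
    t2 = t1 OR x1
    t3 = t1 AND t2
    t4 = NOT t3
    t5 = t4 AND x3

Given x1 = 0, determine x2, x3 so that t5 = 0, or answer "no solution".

t5 = t4 AND x3 must be 0, so at least one of t4, x3 is 0.
Check with x1 = 0 and x2=0, x3=0:
t1 = x1 AND x2 = 0 AND 0 = 0
t2 = t1 OR x1 = 0 OR 0 = 0
t3 = t1 AND t2 = 0 AND 0 = 0
t4 = NOT t3 = NOT 0 = 1
t5 = t4 AND x3 = 1 AND 0 = 0
So t5 = 0.

x2=0, x3=0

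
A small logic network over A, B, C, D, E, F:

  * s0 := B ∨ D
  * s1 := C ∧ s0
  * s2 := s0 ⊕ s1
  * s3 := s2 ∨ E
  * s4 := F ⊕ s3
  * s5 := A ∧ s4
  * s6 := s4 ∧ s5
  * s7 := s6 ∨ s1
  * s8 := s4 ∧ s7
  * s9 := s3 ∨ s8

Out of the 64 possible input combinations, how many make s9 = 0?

12

s9 = s3 ∨ s8 must be 0, so both s3 = 0 and s8 = 0.
Enumerating the 64 input combinations, 12 give s9 = 0 and 52 give s9 = 1.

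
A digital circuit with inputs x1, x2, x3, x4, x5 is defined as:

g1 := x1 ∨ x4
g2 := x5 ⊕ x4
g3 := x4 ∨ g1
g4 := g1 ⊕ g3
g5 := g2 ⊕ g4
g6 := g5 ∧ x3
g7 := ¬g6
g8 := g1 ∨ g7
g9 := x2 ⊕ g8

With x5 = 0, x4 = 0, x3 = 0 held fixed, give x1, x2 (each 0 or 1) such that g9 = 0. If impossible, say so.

x1=0 x2=1

Check with x5 = 0, x4 = 0, x3 = 0 and x1=0, x2=1:
g1 = x1 ∨ x4 = 0 ∨ 0 = 0
g2 = x5 ⊕ x4 = 0 ⊕ 0 = 0
g3 = x4 ∨ g1 = 0 ∨ 0 = 0
g4 = g1 ⊕ g3 = 0 ⊕ 0 = 0
g5 = g2 ⊕ g4 = 0 ⊕ 0 = 0
g6 = g5 ∧ x3 = 0 ∧ 0 = 0
g7 = ¬g6 = ¬0 = 1
g8 = g1 ∨ g7 = 0 ∨ 1 = 1
g9 = x2 ⊕ g8 = 1 ⊕ 1 = 0
So g9 = 0.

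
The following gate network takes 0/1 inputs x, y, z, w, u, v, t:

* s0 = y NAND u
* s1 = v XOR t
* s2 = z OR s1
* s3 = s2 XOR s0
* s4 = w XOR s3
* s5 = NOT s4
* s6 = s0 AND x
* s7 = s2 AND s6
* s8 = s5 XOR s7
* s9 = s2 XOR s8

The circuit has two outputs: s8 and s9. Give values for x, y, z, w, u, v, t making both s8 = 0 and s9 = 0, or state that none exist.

x=1, y=1, z=0, w=1, u=1, v=1, t=1

Check with x=1, y=1, z=0, w=1, u=1, v=1, t=1:
s0 = y NAND u = 1 NAND 1 = 0
s1 = v XOR t = 1 XOR 1 = 0
s2 = z OR s1 = 0 OR 0 = 0
s3 = s2 XOR s0 = 0 XOR 0 = 0
s4 = w XOR s3 = 1 XOR 0 = 1
s5 = NOT s4 = NOT 1 = 0
s6 = s0 AND x = 0 AND 1 = 0
s7 = s2 AND s6 = 0 AND 0 = 0
s8 = s5 XOR s7 = 0 XOR 0 = 0
s9 = s2 XOR s8 = 0 XOR 0 = 0
So s8 = 0 and s9 = 0.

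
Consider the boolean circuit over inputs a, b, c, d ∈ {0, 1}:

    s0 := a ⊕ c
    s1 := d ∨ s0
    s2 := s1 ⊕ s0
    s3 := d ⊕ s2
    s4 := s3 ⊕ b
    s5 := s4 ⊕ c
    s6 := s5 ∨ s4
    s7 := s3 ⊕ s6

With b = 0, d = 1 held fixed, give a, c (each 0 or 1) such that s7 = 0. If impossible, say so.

a=0 c=0

s7 = s3 ⊕ s6 must be 0, so s3 and s6 are equal.
Check with b = 0, d = 1 and a=0, c=0:
s0 = a ⊕ c = 0 ⊕ 0 = 0
s1 = d ∨ s0 = 1 ∨ 0 = 1
s2 = s1 ⊕ s0 = 1 ⊕ 0 = 1
s3 = d ⊕ s2 = 1 ⊕ 1 = 0
s4 = s3 ⊕ b = 0 ⊕ 0 = 0
s5 = s4 ⊕ c = 0 ⊕ 0 = 0
s6 = s5 ∨ s4 = 0 ∨ 0 = 0
s7 = s3 ⊕ s6 = 0 ⊕ 0 = 0
So s7 = 0.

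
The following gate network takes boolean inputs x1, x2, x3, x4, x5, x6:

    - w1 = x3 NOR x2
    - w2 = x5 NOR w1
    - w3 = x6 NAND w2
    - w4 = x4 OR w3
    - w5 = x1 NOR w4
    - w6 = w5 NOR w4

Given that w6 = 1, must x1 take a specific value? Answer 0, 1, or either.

w6 = w5 NOR w4 must be 1, so both w5 = 0 and w4 = 0.
w5 = x1 NOR w4 must be 0, so at least one of x1, w4 is 1.
Every assignment with w6 = 1 has x1 = 1; there are 3 such assignment(s).
  x1=1, x2=0, x3=1, x4=0, x5=0, x6=1
  x1=1, x2=1, x3=0, x4=0, x5=0, x6=1
  x1=1, x2=1, x3=1, x4=0, x5=0, x6=1

1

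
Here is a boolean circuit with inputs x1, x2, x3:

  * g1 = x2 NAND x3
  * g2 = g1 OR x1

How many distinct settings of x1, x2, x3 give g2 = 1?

g2 = g1 OR x1 must be 1, so at least one of g1, x1 is 1.
Enumerating the 8 input combinations, 7 give g2 = 1 and 1 give g2 = 0.

7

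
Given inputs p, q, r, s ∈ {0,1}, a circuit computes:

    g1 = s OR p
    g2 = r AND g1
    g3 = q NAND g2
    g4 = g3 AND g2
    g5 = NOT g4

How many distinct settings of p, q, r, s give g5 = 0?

3

g5 = NOT g4 must be 0, so g4 = 1.
Enumerating the 16 input combinations, 3 give g5 = 0 and 13 give g5 = 1.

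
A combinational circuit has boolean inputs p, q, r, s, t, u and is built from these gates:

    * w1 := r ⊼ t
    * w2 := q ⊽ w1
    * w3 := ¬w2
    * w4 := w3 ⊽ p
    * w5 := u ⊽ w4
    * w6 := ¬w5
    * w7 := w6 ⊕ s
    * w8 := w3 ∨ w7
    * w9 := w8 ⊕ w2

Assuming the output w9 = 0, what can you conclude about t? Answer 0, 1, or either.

w9 = w8 ⊕ w2 must be 0, so w8 and w2 are equal.
Every assignment with w9 = 0 has t = 1; there are 4 such assignment(s).
  p=0, q=0, r=1, s=0, t=1, u=0
  p=0, q=0, r=1, s=0, t=1, u=1
  p=1, q=0, r=1, s=0, t=1, u=1
  p=1, q=0, r=1, s=1, t=1, u=0

1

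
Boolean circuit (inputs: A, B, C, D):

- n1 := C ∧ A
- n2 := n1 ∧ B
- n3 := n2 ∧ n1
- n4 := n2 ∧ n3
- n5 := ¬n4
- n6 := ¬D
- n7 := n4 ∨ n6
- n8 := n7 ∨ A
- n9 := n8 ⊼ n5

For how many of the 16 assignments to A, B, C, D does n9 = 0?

10

n9 = n8 ⊼ n5 must be 0, so both n8 = 1 and n5 = 1.
n8 = n7 ∨ A must be 1, so at least one of n7, A is 1.
Enumerating the 16 input combinations, 10 give n9 = 0 and 6 give n9 = 1.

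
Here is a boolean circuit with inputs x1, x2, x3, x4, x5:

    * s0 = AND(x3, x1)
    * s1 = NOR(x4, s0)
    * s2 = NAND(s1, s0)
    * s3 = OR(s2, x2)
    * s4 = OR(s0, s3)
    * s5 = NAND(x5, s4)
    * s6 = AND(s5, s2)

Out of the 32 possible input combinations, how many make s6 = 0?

s6 = AND(s5, s2) must be 0, so at least one of s5, s2 is 0.
Enumerating the 32 input combinations, 16 give s6 = 0 and 16 give s6 = 1.

16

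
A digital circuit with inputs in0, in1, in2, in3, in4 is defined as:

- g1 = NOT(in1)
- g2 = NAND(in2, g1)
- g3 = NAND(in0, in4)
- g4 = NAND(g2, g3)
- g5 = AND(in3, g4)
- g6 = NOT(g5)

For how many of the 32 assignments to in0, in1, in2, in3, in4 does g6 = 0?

7

g6 = NOT(g5) must be 0, so g5 = 1.
g5 = AND(in3, g4) must be 1, so both in3 = 1 and g4 = 1.
Enumerating the 32 input combinations, 7 give g6 = 0 and 25 give g6 = 1.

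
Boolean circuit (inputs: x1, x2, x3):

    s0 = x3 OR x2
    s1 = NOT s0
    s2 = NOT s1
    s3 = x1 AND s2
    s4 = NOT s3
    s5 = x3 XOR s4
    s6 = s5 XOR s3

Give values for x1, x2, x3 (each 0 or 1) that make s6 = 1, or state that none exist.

s6 = s5 XOR s3 must be 1, so s5 and s3 differ.
Check with x1=0 x2=0 x3=0:
s0 = x3 OR x2 = 0 OR 0 = 0
s1 = NOT s0 = NOT 0 = 1
s2 = NOT s1 = NOT 1 = 0
s3 = x1 AND s2 = 0 AND 0 = 0
s4 = NOT s3 = NOT 0 = 1
s5 = x3 XOR s4 = 0 XOR 1 = 1
s6 = s5 XOR s3 = 1 XOR 0 = 1
So s6 = 1 as required.

x1=0 x2=0 x3=0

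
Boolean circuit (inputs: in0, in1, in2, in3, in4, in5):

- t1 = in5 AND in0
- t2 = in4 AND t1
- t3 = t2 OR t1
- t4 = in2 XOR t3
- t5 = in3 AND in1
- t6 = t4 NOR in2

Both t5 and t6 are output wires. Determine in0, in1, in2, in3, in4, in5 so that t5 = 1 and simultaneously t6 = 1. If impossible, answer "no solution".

Check with in0=0 in1=1 in2=0 in3=1 in4=0 in5=0:
t1 = in5 AND in0 = 0 AND 0 = 0
t2 = in4 AND t1 = 0 AND 0 = 0
t3 = t2 OR t1 = 0 OR 0 = 0
t4 = in2 XOR t3 = 0 XOR 0 = 0
t5 = in3 AND in1 = 1 AND 1 = 1
t6 = t4 NOR in2 = 0 NOR 0 = 1
So t5 = 1 and t6 = 1.

in0=0 in1=1 in2=0 in3=1 in4=0 in5=0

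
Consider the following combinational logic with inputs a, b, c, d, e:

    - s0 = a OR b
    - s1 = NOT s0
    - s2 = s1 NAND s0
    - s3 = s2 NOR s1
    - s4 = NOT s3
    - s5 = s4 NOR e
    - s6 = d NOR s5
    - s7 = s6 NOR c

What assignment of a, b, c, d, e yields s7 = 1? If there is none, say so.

Check with a=1 b=1 c=0 d=1 e=0:
s0 = a OR b = 1 OR 1 = 1
s1 = NOT s0 = NOT 1 = 0
s2 = s1 NAND s0 = 0 NAND 1 = 1
s3 = s2 NOR s1 = 1 NOR 0 = 0
s4 = NOT s3 = NOT 0 = 1
s5 = s4 NOR e = 1 NOR 0 = 0
s6 = d NOR s5 = 1 NOR 0 = 0
s7 = s6 NOR c = 0 NOR 0 = 1
So s7 = 1 as required.

a=1 b=1 c=0 d=1 e=0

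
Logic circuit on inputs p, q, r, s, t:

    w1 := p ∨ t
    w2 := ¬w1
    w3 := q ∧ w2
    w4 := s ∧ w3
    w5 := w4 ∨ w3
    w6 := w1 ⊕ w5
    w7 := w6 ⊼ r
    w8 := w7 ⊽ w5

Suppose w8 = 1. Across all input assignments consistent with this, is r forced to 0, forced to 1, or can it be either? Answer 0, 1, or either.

w8 = w7 ⊽ w5 must be 1, so both w7 = 0 and w5 = 0.
w7 = w6 ⊼ r must be 0, so both w6 = 1 and r = 1.
Every assignment with w8 = 1 has r = 1; there are 12 such assignment(s).

1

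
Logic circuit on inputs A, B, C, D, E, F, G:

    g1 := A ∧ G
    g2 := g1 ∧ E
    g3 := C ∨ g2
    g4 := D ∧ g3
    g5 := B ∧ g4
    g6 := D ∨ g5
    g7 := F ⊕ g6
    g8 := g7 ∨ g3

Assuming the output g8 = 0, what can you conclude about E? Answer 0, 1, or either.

Both values of E occur among assignments with g8 = 0:
  E=0: A=0, B=0, C=0, D=0, E=0, F=0, G=0
  E=1: A=0, B=0, C=0, D=0, E=1, F=0, G=0

either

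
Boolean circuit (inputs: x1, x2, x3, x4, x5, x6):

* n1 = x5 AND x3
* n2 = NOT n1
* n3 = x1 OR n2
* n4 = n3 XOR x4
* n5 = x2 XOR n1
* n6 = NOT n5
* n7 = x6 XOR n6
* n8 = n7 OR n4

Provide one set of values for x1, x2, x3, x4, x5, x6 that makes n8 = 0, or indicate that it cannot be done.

Check with x1=1 x2=1 x3=1 x4=1 x5=0 x6=0:
n1 = x5 AND x3 = 0 AND 1 = 0
n2 = NOT n1 = NOT 0 = 1
n3 = x1 OR n2 = 1 OR 1 = 1
n4 = n3 XOR x4 = 1 XOR 1 = 0
n5 = x2 XOR n1 = 1 XOR 0 = 1
n6 = NOT n5 = NOT 1 = 0
n7 = x6 XOR n6 = 0 XOR 0 = 0
n8 = n7 OR n4 = 0 OR 0 = 0
So n8 = 0 as required.

x1=1 x2=1 x3=1 x4=1 x5=0 x6=0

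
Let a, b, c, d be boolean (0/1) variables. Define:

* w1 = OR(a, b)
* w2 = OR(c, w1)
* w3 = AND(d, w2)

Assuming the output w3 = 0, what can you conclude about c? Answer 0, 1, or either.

Both values of c occur among assignments with w3 = 0:
  c=0: a=0, b=0, c=0, d=0
  c=1: a=0, b=0, c=1, d=0

either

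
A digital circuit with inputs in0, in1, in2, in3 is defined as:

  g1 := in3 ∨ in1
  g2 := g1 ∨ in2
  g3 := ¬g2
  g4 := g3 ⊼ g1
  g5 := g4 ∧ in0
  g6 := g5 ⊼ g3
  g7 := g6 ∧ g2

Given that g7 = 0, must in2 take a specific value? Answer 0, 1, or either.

g7 = g6 ∧ g2 must be 0, so at least one of g6, g2 is 0.
Every assignment with g7 = 0 has in2 = 0; there are 2 such assignment(s).
  in0=0, in1=0, in2=0, in3=0
  in0=1, in1=0, in2=0, in3=0

0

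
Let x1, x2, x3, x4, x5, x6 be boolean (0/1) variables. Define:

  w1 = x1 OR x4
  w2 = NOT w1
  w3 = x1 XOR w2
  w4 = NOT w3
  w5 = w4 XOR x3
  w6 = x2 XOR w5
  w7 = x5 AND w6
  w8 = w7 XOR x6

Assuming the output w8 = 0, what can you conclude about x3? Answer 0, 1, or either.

Both values of x3 occur among assignments with w8 = 0:
  x3=0: x1=0, x2=0, x3=0, x4=0, x5=0, x6=0
  x3=1: x1=0, x2=0, x3=1, x4=0, x5=0, x6=0

either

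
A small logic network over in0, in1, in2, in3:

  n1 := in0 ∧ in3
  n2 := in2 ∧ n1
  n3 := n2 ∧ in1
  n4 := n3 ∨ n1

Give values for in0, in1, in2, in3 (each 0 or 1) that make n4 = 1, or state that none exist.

in0=1, in1=0, in2=0, in3=1

n4 = n3 ∨ n1 must be 1, so at least one of n3, n1 is 1.
Check with in0=1, in1=0, in2=0, in3=1:
n1 = in0 ∧ in3 = 1 ∧ 1 = 1
n2 = in2 ∧ n1 = 0 ∧ 1 = 0
n3 = n2 ∧ in1 = 0 ∧ 0 = 0
n4 = n3 ∨ n1 = 0 ∨ 1 = 1
So n4 = 1 as required.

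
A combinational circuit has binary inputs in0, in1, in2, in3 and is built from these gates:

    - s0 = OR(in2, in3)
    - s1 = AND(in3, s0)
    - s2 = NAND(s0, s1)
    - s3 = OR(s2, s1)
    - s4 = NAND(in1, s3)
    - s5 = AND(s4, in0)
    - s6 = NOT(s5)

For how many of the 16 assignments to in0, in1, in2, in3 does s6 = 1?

s6 = NOT(s5) must be 1, so s5 = 0.
s5 = AND(s4, in0) must be 0, so at least one of s4, in0 is 0.
Enumerating the 16 input combinations, 12 give s6 = 1 and 4 give s6 = 0.

12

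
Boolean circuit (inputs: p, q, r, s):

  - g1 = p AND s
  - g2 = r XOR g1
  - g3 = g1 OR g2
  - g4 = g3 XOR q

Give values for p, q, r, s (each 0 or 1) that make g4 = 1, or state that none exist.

p=1, q=1, r=0, s=0

g4 = g3 XOR q must be 1, so g3 and q differ.
Check with p=1, q=1, r=0, s=0:
g1 = p AND s = 1 AND 0 = 0
g2 = r XOR g1 = 0 XOR 0 = 0
g3 = g1 OR g2 = 0 OR 0 = 0
g4 = g3 XOR q = 0 XOR 1 = 1
So g4 = 1 as required.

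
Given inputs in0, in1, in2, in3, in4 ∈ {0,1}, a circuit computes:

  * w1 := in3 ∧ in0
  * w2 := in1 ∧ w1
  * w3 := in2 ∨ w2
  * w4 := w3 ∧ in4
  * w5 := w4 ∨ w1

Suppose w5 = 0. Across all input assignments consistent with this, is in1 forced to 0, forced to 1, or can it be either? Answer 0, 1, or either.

either

Both values of in1 occur among assignments with w5 = 0:
  in1=0: in0=0, in1=0, in2=0, in3=0, in4=0
  in1=1: in0=0, in1=1, in2=0, in3=0, in4=0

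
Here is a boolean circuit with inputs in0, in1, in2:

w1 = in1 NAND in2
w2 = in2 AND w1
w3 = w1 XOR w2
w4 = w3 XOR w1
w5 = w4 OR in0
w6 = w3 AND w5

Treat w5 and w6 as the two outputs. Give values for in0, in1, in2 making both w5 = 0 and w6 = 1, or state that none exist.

no solution exists

Across all 8 input combinations, none give both w5 = 0 and w6 = 1.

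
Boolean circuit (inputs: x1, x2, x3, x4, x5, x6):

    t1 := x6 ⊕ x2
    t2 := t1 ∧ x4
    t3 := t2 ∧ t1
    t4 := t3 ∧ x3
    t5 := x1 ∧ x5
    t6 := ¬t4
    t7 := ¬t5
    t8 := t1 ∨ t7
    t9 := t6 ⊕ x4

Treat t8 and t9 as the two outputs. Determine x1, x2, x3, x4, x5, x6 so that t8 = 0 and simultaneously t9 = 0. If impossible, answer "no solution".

x1=1, x2=0, x3=0, x4=1, x5=1, x6=0

Check with x1=1, x2=0, x3=0, x4=1, x5=1, x6=0:
t1 = x6 ⊕ x2 = 0 ⊕ 0 = 0
t2 = t1 ∧ x4 = 0 ∧ 1 = 0
t3 = t2 ∧ t1 = 0 ∧ 0 = 0
t4 = t3 ∧ x3 = 0 ∧ 0 = 0
t5 = x1 ∧ x5 = 1 ∧ 1 = 1
t6 = ¬t4 = ¬0 = 1
t7 = ¬t5 = ¬1 = 0
t8 = t1 ∨ t7 = 0 ∨ 0 = 0
t9 = t6 ⊕ x4 = 1 ⊕ 1 = 0
So t8 = 0 and t9 = 0.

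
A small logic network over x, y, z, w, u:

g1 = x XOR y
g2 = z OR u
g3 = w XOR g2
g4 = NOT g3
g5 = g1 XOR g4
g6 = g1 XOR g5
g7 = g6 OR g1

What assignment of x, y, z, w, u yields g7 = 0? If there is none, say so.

g7 = g6 OR g1 must be 0, so both g6 = 0 and g1 = 0.
Check with x=0, y=0, z=0, w=1, u=0:
g1 = x XOR y = 0 XOR 0 = 0
g2 = z OR u = 0 OR 0 = 0
g3 = w XOR g2 = 1 XOR 0 = 1
g4 = NOT g3 = NOT 1 = 0
g5 = g1 XOR g4 = 0 XOR 0 = 0
g6 = g1 XOR g5 = 0 XOR 0 = 0
g7 = g6 OR g1 = 0 OR 0 = 0
So g7 = 0 as required.

x=0, y=0, z=0, w=1, u=0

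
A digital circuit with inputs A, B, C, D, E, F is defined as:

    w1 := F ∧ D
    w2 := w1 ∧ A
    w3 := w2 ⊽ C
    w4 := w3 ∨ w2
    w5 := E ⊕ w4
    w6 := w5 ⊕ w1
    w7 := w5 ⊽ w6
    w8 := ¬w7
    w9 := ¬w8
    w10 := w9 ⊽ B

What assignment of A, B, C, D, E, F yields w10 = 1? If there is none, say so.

A=1, B=0, C=1, D=0, E=1, F=1

w10 = w9 ⊽ B must be 1, so both w9 = 0 and B = 0.
Check with A=1, B=0, C=1, D=0, E=1, F=1:
w1 = F ∧ D = 1 ∧ 0 = 0
w2 = w1 ∧ A = 0 ∧ 1 = 0
w3 = w2 ⊽ C = 0 ⊽ 1 = 0
w4 = w3 ∨ w2 = 0 ∨ 0 = 0
w5 = E ⊕ w4 = 1 ⊕ 0 = 1
w6 = w5 ⊕ w1 = 1 ⊕ 0 = 1
w7 = w5 ⊽ w6 = 1 ⊽ 1 = 0
w8 = ¬w7 = ¬0 = 1
w9 = ¬w8 = ¬1 = 0
w10 = w9 ⊽ B = 0 ⊽ 0 = 1
So w10 = 1 as required.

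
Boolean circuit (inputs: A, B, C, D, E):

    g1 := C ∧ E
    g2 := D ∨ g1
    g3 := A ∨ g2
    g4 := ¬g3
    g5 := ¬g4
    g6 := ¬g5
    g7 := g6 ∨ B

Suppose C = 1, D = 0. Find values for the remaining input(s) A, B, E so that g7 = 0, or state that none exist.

Check with C = 1, D = 0 and A=1, B=0, E=1:
g1 = C ∧ E = 1 ∧ 1 = 1
g2 = D ∨ g1 = 0 ∨ 1 = 1
g3 = A ∨ g2 = 1 ∨ 1 = 1
g4 = ¬g3 = ¬1 = 0
g5 = ¬g4 = ¬0 = 1
g6 = ¬g5 = ¬1 = 0
g7 = g6 ∨ B = 0 ∨ 0 = 0
So g7 = 0.

A=1, B=0, E=1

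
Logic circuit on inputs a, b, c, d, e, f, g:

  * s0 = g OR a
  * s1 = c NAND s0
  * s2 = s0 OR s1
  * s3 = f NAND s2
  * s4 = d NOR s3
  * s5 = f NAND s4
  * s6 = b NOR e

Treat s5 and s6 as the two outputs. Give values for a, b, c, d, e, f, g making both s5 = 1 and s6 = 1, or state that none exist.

a=0, b=0, c=1, d=1, e=0, f=0, g=0

Check with a=0, b=0, c=1, d=1, e=0, f=0, g=0:
s0 = g OR a = 0 OR 0 = 0
s1 = c NAND s0 = 1 NAND 0 = 1
s2 = s0 OR s1 = 0 OR 1 = 1
s3 = f NAND s2 = 0 NAND 1 = 1
s4 = d NOR s3 = 1 NOR 1 = 0
s5 = f NAND s4 = 0 NAND 0 = 1
s6 = b NOR e = 0 NOR 0 = 1
So s5 = 1 and s6 = 1.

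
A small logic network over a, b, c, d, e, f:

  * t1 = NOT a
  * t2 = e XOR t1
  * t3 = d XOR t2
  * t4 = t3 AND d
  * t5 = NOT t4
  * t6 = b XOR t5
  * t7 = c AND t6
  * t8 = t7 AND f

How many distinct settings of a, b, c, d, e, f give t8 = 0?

56

t8 = t7 AND f must be 0, so at least one of t7, f is 0.
Enumerating the 64 input combinations, 56 give t8 = 0 and 8 give t8 = 1.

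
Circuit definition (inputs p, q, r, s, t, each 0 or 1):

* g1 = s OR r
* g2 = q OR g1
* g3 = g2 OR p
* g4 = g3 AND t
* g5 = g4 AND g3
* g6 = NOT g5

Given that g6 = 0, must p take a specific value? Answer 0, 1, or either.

either

Both values of p occur among assignments with g6 = 0:
  p=0: p=0, q=0, r=0, s=1, t=1
  p=1: p=1, q=0, r=0, s=0, t=1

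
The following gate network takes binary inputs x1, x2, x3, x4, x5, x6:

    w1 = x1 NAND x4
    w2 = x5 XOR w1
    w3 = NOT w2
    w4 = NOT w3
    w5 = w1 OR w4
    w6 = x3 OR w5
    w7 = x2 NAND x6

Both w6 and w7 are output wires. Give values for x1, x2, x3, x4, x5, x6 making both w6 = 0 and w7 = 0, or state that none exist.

Check with x1=1 x2=1 x3=0 x4=1 x5=0 x6=1:
w1 = x1 NAND x4 = 1 NAND 1 = 0
w2 = x5 XOR w1 = 0 XOR 0 = 0
w3 = NOT w2 = NOT 0 = 1
w4 = NOT w3 = NOT 1 = 0
w5 = w1 OR w4 = 0 OR 0 = 0
w6 = x3 OR w5 = 0 OR 0 = 0
w7 = x2 NAND x6 = 1 NAND 1 = 0
So w6 = 0 and w7 = 0.

x1=1 x2=1 x3=0 x4=1 x5=0 x6=1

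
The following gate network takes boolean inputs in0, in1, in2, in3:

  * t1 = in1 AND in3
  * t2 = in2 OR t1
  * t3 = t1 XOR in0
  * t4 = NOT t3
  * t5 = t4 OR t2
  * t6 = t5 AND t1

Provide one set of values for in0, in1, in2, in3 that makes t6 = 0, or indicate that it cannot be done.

t6 = t5 AND t1 must be 0, so at least one of t5, t1 is 0.
Check with in0=1 in1=0 in2=1 in3=1:
t1 = in1 AND in3 = 0 AND 1 = 0
t2 = in2 OR t1 = 1 OR 0 = 1
t3 = t1 XOR in0 = 0 XOR 1 = 1
t4 = NOT t3 = NOT 1 = 0
t5 = t4 OR t2 = 0 OR 1 = 1
t6 = t5 AND t1 = 1 AND 0 = 0
So t6 = 0 as required.

in0=1 in1=0 in2=1 in3=1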